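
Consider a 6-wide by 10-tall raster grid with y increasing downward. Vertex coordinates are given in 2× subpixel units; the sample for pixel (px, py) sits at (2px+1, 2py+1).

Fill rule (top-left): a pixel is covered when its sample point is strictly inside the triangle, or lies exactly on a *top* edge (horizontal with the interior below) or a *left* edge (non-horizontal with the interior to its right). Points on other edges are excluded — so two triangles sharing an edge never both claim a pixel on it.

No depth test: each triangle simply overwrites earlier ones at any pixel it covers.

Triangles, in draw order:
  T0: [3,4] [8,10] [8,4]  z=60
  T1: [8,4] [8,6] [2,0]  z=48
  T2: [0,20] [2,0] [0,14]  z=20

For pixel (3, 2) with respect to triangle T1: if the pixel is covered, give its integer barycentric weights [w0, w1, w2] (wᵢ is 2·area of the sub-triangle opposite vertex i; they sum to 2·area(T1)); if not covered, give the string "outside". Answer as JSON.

T0:
  2·area = 30  (B↔C swapped to make it positive)
  edge (3, 4)→(8, 4): d=(5,0) top-left  bias=+0
  edge (8, 4)→(8, 10): d=(0,6) right/bottom  bias=-1
  edge (8, 10)→(3, 4): d=(-5,-6) top-left  bias=+0
    (2,2)@(5, 5): e=[5,18,7] → #
    (3,2)@(7, 5): e=[5,6,19] → #
    (4,2)@(9, 5): e=[5,-6,31] → ·
    (2,3)@(5, 7): e=[15,18,-3] → ·
    (3,3)@(7, 7): e=[15,6,9] → #
    (4,3)@(9, 7): e=[15,-6,21] → ·
    (3,4)@(7, 9): e=[25,6,-1] → ·
  covered (3 px):
    · · · · · ·
    · · · · · ·
    · · # # · ·
    · · · # · ·
    · · · · · ·
    · · · · · ·
    · · · · · ·
    · · · · · ·
    · · · · · ·
    · · · · · ·
T1:
  2·area = 12
  edge (8, 4)→(8, 6): d=(0,2) right/bottom  bias=-1
  edge (8, 6)→(2, 0): d=(-6,-6) top-left  bias=+0
  edge (2, 0)→(8, 4): d=(6,4) right/bottom  bias=-1
    (1,0)@(3, 1): e=[10,0,2] → #  [on edge]
    (2,0)@(5, 1): e=[6,12,-6] → ·
    (1,1)@(3, 3): e=[10,-12,14] → ·
    (2,1)@(5, 3): e=[6,0,6] → #  [on edge]
    (3,1)@(7, 3): e=[2,12,-2] → ·
    (2,2)@(5, 5): e=[6,-12,18] → ·
    (3,2)@(7, 5): e=[2,0,10] → #  [on edge]
    (4,2)@(9, 5): e=[-2,12,2] → ·
    (3,3)@(7, 7): e=[2,-12,22] → ·
    (4,3)@(9, 7): e=[-2,0,14] → ·  [on edge]
    (5,4)@(11, 9): e=[-6,0,18] → ·  [on edge]
  covered (3 px):
    · # · · · ·
    · · # · · ·
    · · · # · ·
    · · · · · ·
    · · · · · ·
    · · · · · ·
    · · · · · ·
    · · · · · ·
    · · · · · ·
    · · · · · ·
T2:
  2·area = 12  (B↔C swapped to make it positive)
  edge (0, 20)→(0, 14): d=(0,-6) top-left  bias=+0
  edge (0, 14)→(2, 0): d=(2,-14) top-left  bias=+0
  edge (2, 0)→(0, 20): d=(-2,20) right/bottom  bias=-1
    (0,3)@(1, 7): e=[6,0,6] → #  [on edge]
    (1,3)@(3, 7): e=[18,28,-34] → ·
    (0,4)@(1, 9): e=[6,4,2] → #
    (1,4)@(3, 9): e=[18,32,-38] → ·
    (0,5)@(1, 11): e=[6,8,-2] → ·
  covered (2 px):
    · · · · · ·
    · · · · · ·
    · · · · · ·
    # · · · · ·
    # · · · · ·
    · · · · · ·
    · · · · · ·
    · · · · · ·
    · · · · · ·
    · · · · · ·

Answer: [0,10,2]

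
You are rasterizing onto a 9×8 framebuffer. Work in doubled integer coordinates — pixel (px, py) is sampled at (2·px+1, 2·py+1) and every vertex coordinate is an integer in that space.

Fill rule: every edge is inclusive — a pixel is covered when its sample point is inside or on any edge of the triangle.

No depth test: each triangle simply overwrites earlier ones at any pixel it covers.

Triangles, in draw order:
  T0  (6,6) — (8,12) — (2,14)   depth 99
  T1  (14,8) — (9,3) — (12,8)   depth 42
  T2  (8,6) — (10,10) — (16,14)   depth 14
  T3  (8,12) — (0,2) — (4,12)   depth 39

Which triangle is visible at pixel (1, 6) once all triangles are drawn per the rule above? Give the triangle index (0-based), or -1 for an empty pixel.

T0:
  2·area = 40
  edge (6, 6)→(8, 12): d=(2,6) inclusive
  edge (8, 12)→(2, 14): d=(-6,2) inclusive
  edge (2, 14)→(6, 6): d=(4,-8) inclusive
    (2,1)@(5, 3): e=[0,60,-20] → ·  [on edge]
    (2,4)@(5, 9): e=[12,24,4] → █
    (3,4)@(7, 9): e=[0,20,20] → █  [on edge]
    (4,4)@(9, 9): e=[-12,16,36] → ·
    (8,4)@(17, 9): e=[-60,0,100] → ·  [on edge]
    (2,5)@(5, 11): e=[16,12,12] → █
    (4,5)@(9, 11): e=[-8,4,44] → ·
    (5,5)@(11, 11): e=[-20,0,60] → ·  [on edge]
    (1,6)@(3, 13): e=[32,4,4] → █
    (2,6)@(5, 13): e=[20,0,20] → █  [on edge]
    (3,6)@(7, 13): e=[8,-4,36] → ·
    (1,7)@(3, 15): e=[36,-8,12] → ·
    (4,7)@(9, 15): e=[0,-20,60] → ·  [on edge]
  covered (6 px):
    · · · · · · · · ·
    · · · · · · · · ·
    · · · · · · · · ·
    · · · · · · · · ·
    · · █ █ · · · · ·
    · · █ █ · · · · ·
    · █ █ · · · · · ·
    · · · · · · · · ·
T1:
  2·area = 10  (B↔C swapped to make it positive)
  edge (14, 8)→(12, 8): d=(-2,0) inclusive
  edge (12, 8)→(9, 3): d=(-3,-5) inclusive
  edge (9, 3)→(14, 8): d=(5,5) inclusive
    (3,0)@(7, 1): e=[14,-4,0] → ·  [on edge]
    (4,1)@(9, 3): e=[10,0,0] → █  [on edge]
    (5,1)@(11, 3): e=[10,10,-10] → ·
    (4,2)@(9, 5): e=[6,-6,10] → ·
    (5,2)@(11, 5): e=[6,4,0] → █  [on edge]
    (6,2)@(13, 5): e=[6,14,-10] → ·
    (5,3)@(11, 7): e=[2,-2,10] → ·
    (6,3)@(13, 7): e=[2,8,0] → █  [on edge]
    (7,3)@(15, 7): e=[2,18,-10] → ·
    (6,4)@(13, 9): e=[-2,2,10] → ·
    (7,4)@(15, 9): e=[-2,12,0] → ·  [on edge]
    (8,5)@(17, 11): e=[-6,16,0] → ·  [on edge]
    (7,6)@(15, 13): e=[-10,0,20] → ·  [on edge]
  covered (3 px):
    · · · · · · · · ·
    · · · · █ · · · ·
    · · · · · █ · · ·
    · · · · · · █ · ·
    · · · · · · · · ·
    · · · · · · · · ·
    · · · · · · · · ·
    · · · · · · · · ·
T2:
  2·area = 16  (B↔C swapped to make it positive)
  edge (8, 6)→(16, 14): d=(8,8) inclusive
  edge (16, 14)→(10, 10): d=(-6,-4) inclusive
  edge (10, 10)→(8, 6): d=(-2,-4) inclusive
    (1,0)@(3, 1): e=[0,26,-10] → ·  [on edge]
    (2,1)@(5, 3): e=[0,22,-6] → ·  [on edge]
    (3,2)@(7, 5): e=[0,18,-2] → ·  [on edge]
    (4,3)@(9, 7): e=[0,14,2] → █  [on edge]
    (5,3)@(11, 7): e=[-16,22,10] → ·
    (4,4)@(9, 9): e=[16,2,-2] → ·
    (5,4)@(11, 9): e=[0,10,6] → █  [on edge]
    (6,4)@(13, 9): e=[-16,18,14] → ·
    (5,5)@(11, 11): e=[16,-2,2] → ·
    (6,5)@(13, 11): e=[0,6,10] → █  [on edge]
    (7,5)@(15, 11): e=[-16,14,18] → ·
    (6,6)@(13, 13): e=[16,-6,6] → ·
    (7,6)@(15, 13): e=[0,2,14] → █  [on edge]
    (8,7)@(17, 15): e=[0,-2,18] → ·  [on edge]
  covered (4 px):
    · · · · · · · · ·
    · · · · · · · · ·
    · · · · · · · · ·
    · · · · █ · · · ·
    · · · · · █ · · ·
    · · · · · · █ · ·
    · · · · · · · █ ·
    · · · · · · · · ·
T3:
  2·area = 40  (B↔C swapped to make it positive)
  edge (8, 12)→(4, 12): d=(-4,0) inclusive
  edge (4, 12)→(0, 2): d=(-4,-10) inclusive
  edge (0, 2)→(8, 12): d=(8,10) inclusive
    (1,3)@(3, 7): e=[20,10,10] → █
    (2,3)@(5, 7): e=[20,30,-10] → ·
    (1,4)@(3, 9): e=[12,2,26] → █
    (2,4)@(5, 9): e=[12,22,6] → █
    (3,4)@(7, 9): e=[12,42,-14] → ·
    (1,5)@(3, 11): e=[4,-6,42] → ·
    (2,5)@(5, 11): e=[4,14,22] → █
    (3,5)@(7, 11): e=[4,34,2] → █
    (4,5)@(9, 11): e=[4,54,-18] → ·
    (2,6)@(5, 13): e=[-4,6,38] → ·
    (3,6)@(7, 13): e=[-4,26,18] → ·
  covered (5 px):
    · · · · · · · · ·
    · · · · · · · · ·
    · · · · · · · · ·
    · █ · · · · · · ·
    · █ █ · · · · · ·
    · · █ █ · · · · ·
    · · · · · · · · ·
    · · · · · · · · ·

Z-buffer (winner per pixel, '.' = empty):
  . . . . . . . . .
  . . . . 1 . . . .
  . . . . . 1 . . .
  . 3 . . 2 . 1 . .
  . 3 3 0 . 2 . . .
  . . 3 3 . . 2 . .
  . 0 0 . . . . 2 .
  . . . . . . . . .

Result: 0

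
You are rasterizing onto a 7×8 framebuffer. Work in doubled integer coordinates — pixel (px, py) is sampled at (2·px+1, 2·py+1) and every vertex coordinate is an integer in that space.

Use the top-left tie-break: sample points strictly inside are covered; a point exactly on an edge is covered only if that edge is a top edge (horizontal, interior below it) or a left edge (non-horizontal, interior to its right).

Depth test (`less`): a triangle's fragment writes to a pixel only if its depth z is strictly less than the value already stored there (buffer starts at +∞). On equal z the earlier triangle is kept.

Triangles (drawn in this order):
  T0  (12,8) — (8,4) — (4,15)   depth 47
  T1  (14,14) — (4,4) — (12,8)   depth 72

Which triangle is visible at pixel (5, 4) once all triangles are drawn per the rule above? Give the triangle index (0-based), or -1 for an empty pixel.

T0:
  2·area = 60  (B↔C swapped to make it positive)
  edge (12, 8)→(4, 15): d=(-8,7) right/bottom  bias=-1
  edge (4, 15)→(8, 4): d=(4,-11) top-left  bias=+0
  edge (8, 4)→(12, 8): d=(4,4) right/bottom  bias=-1
    (2,0)@(5, 1): e=[105,-45,0] → ·  [on edge]
    (3,1)@(7, 3): e=[75,-15,0] → ·  [on edge]
    (4,2)@(9, 5): e=[45,15,0] → ·  [on edge]
    (3,3)@(7, 7): e=[43,1,16] → #
    (4,3)@(9, 7): e=[29,23,8] → #
    (5,3)@(11, 7): e=[15,45,0] → ·  [on edge]
    (3,4)@(7, 9): e=[27,9,24] → #
    (5,4)@(11, 9): e=[-1,53,8] → ·
    (6,4)@(13, 9): e=[-15,75,0] → ·  [on edge]
    (3,5)@(7, 11): e=[11,17,32] → #
    (4,5)@(9, 11): e=[-3,39,24] → ·
    (2,6)@(5, 13): e=[9,3,48] → #
  covered (6 px):
    · · · · · · ·
    · · · · · · ·
    · · · · · · ·
    · · · # # · ·
    · · · # # · ·
    · · · # · · ·
    · · # · · · ·
    · · · · · · ·
T1:
  2·area = 40
  edge (14, 14)→(4, 4): d=(-10,-10) top-left  bias=+0
  edge (4, 4)→(12, 8): d=(8,4) right/bottom  bias=-1
  edge (12, 8)→(14, 14): d=(2,6) right/bottom  bias=-1
    (0,0)@(1, 1): e=[0,-12,52] → ·  [on edge]
    (1,1)@(3, 3): e=[0,-4,44] → ·  [on edge]
    (2,2)@(5, 5): e=[0,4,36] → #  [on edge]
    (3,2)@(7, 5): e=[20,-4,24] → ·
    (5,2)@(11, 5): e=[60,-20,0] → ·  [on edge]
    (2,3)@(5, 7): e=[-20,20,40] → ·
    (3,3)@(7, 7): e=[0,12,28] → #  [on edge]
    (4,3)@(9, 7): e=[20,4,16] → #
    (5,3)@(11, 7): e=[40,-4,4] → ·
    (3,4)@(7, 9): e=[-20,28,32] → ·
    (4,4)@(9, 9): e=[0,20,20] → #  [on edge]
    (5,4)@(11, 9): e=[20,12,8] → #
    (5,5)@(11, 11): e=[0,28,12] → #  [on edge]
    (6,5)@(13, 11): e=[20,20,0] → ·  [on edge]
    (6,6)@(13, 13): e=[0,36,4] → #  [on edge]
  covered (7 px):
    · · · · · · ·
    · · · · · · ·
    · · # · · · ·
    · · · # # · ·
    · · · · # # ·
    · · · · · # ·
    · · · · · · #
    · · · · · · ·

Z-buffer (winner per pixel, '.' = empty):
  . . . . . . .
  . . . . . . .
  . . 1 . . . .
  . . . 0 0 . .
  . . . 0 0 1 .
  . . . 0 . 1 .
  . . 0 . . . 1
  . . . . . . .

Result: 1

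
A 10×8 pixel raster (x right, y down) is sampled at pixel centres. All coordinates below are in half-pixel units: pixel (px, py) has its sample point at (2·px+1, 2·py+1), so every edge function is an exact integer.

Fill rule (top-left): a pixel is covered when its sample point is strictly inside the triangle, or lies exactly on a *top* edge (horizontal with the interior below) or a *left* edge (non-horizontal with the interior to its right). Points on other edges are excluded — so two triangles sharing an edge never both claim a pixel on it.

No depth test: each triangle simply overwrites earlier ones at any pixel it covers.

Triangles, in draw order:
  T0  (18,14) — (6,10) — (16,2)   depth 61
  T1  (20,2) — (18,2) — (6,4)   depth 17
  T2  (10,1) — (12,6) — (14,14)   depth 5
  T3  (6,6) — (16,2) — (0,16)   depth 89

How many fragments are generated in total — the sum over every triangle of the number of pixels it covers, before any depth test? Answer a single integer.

T0:
  2·area = 136
  edge (18, 14)→(6, 10): d=(-12,-4) top-left  bias=+0
  edge (6, 10)→(16, 2): d=(10,-8) top-left  bias=+0
  edge (16, 2)→(18, 14): d=(2,12) right/bottom  bias=-1
    (7,1)@(15, 3): e=[120,2,14] → #
    (8,1)@(17, 3): e=[128,18,-10] → ·
    (6,2)@(13, 5): e=[88,6,42] → #
    (8,2)@(17, 5): e=[104,38,-6] → ·
    (5,3)@(11, 7): e=[56,10,70] → #
    (8,3)@(17, 7): e=[80,58,-2] → ·
    (1,4)@(3, 9): e=[0,-34,170] → ·  [on edge]
    (4,4)@(9, 9): e=[24,14,98] → #
    (8,4)@(17, 9): e=[56,78,2] → #
    (9,4)@(19, 9): e=[64,94,-22] → ·
    (4,5)@(9, 11): e=[0,34,102] → #  [on edge]
    (9,5)@(19, 11): e=[40,114,-18] → ·
    (7,6)@(15, 13): e=[0,102,34] → #  [on edge]
  covered (18 px):
    · · · · · · · · · ·
    · · · · · · · # · ·
    · · · · · · # # · ·
    · · · · · # # # · ·
    · · · · # # # # # ·
    · · · · # # # # # ·
    · · · · · · · # # ·
    · · · · · · · · · ·
T1:
  2·area = 4  (B↔C swapped to make it positive)
  edge (20, 2)→(6, 4): d=(-14,2) right/bottom  bias=-1
  edge (6, 4)→(18, 2): d=(12,-2) top-left  bias=+0
  edge (18, 2)→(20, 2): d=(2,0) top-left  bias=+0
    (6,1)@(13, 3): e=[0,2,2] → ·  [on edge]
  covered (0 px):
    · · · · · · · · · ·
    · · · · · · · · · ·
    · · · · · · · · · ·
    · · · · · · · · · ·
    · · · · · · · · · ·
    · · · · · · · · · ·
    · · · · · · · · · ·
    · · · · · · · · · ·
T2:
  2·area = 6
  edge (10, 1)→(12, 6): d=(2,5) right/bottom  bias=-1
  edge (12, 6)→(14, 14): d=(2,8) right/bottom  bias=-1
  edge (14, 14)→(10, 1): d=(-4,-13) top-left  bias=+0
  covered (0 px):
    · · · · · · · · · ·
    · · · · · · · · · ·
    · · · · · · · · · ·
    · · · · · · · · · ·
    · · · · · · · · · ·
    · · · · · · · · · ·
    · · · · · · · · · ·
    · · · · · · · · · ·
T3:
  2·area = 76
  edge (6, 6)→(16, 2): d=(10,-4) top-left  bias=+0
  edge (16, 2)→(0, 16): d=(-16,14) right/bottom  bias=-1
  edge (0, 16)→(6, 6): d=(6,-10) top-left  bias=+0
    (4,0)@(9, 1): e=[-38,114,0] → ·  [on edge]
    (4,2)@(9, 5): e=[2,50,24] → #
    (5,2)@(11, 5): e=[10,22,44] → #
    (6,2)@(13, 5): e=[18,-6,64] → ·
    (3,3)@(7, 7): e=[14,46,16] → #
    (5,3)@(11, 7): e=[30,-10,56] → ·
    (2,4)@(5, 9): e=[26,42,8] → #
    (4,4)@(9, 9): e=[42,-14,48] → ·
    (1,5)@(3, 11): e=[38,38,0] → #  [on edge]
    (3,5)@(7, 11): e=[54,-18,40] → ·
    (1,6)@(3, 13): e=[58,6,12] → #
    (2,6)@(5, 13): e=[66,-22,32] → ·
  covered (10 px):
    · · · · · · · · · ·
    · · · · · · · · · ·
    · · · · # # · · · ·
    · · · # # · · · · ·
    · · # # · · · · · ·
    · # # · · · · · · ·
    · # · · · · · · · ·
    # · · · · · · · · ·

Result: 28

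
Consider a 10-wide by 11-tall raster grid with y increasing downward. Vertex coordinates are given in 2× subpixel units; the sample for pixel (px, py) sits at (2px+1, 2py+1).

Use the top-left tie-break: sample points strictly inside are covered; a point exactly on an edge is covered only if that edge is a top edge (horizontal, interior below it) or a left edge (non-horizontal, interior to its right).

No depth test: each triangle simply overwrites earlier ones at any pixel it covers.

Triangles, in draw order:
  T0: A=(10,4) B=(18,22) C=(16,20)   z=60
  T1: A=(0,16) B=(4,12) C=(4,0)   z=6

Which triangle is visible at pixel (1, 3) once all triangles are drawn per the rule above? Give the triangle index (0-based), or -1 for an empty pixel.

T0:
  2·area = 20
  edge (10, 4)→(18, 22): d=(8,18) right/bottom  bias=-1
  edge (18, 22)→(16, 20): d=(-2,-2) top-left  bias=+0
  edge (16, 20)→(10, 4): d=(-6,-16) top-left  bias=+0
    (0,2)@(1, 5): e=[170,0,-150] → ·  [on edge]
    (1,3)@(3, 7): e=[150,0,-130] → ·  [on edge]
    (2,4)@(5, 9): e=[130,0,-110] → ·  [on edge]
    (3,5)@(7, 11): e=[110,0,-90] → ·  [on edge]
    (6,5)@(13, 11): e=[2,12,6] → #
    (7,5)@(15, 11): e=[-34,16,38] → ·
    (4,6)@(9, 13): e=[90,0,-70] → ·  [on edge]
    (6,6)@(13, 13): e=[18,8,-6] → ·
    (5,7)@(11, 15): e=[70,0,-50] → ·  [on edge]
    (6,8)@(13, 17): e=[50,0,-30] → ·  [on edge]
    (7,8)@(15, 17): e=[14,4,2] → #
    (8,8)@(17, 17): e=[-22,8,34] → ·
    (7,9)@(15, 19): e=[30,0,-10] → ·  [on edge]
    (8,10)@(17, 21): e=[10,0,10] → #  [on edge]
  covered (3 px):
    · · · · · · · · · ·
    · · · · · · · · · ·
    · · · · · · · · · ·
    · · · · · · · · · ·
    · · · · · · · · · ·
    · · · · · · # · · ·
    · · · · · · · · · ·
    · · · · · · · · · ·
    · · · · · · · # · ·
    · · · · · · · · · ·
    · · · · · · · · # ·
T1:
  2·area = 48  (B↔C swapped to make it positive)
  edge (0, 16)→(4, 0): d=(4,-16) top-left  bias=+0
  edge (4, 0)→(4, 12): d=(0,12) right/bottom  bias=-1
  edge (4, 12)→(0, 16): d=(-4,4) right/bottom  bias=-1
    (7,0)@(15, 1): e=[180,-132,0] → ·  [on edge]
    (6,1)@(13, 3): e=[156,-108,0] → ·  [on edge]
    (1,2)@(3, 5): e=[4,12,32] → #
    (2,2)@(5, 5): e=[36,-12,24] → ·
    (5,2)@(11, 5): e=[132,-84,0] → ·  [on edge]
    (1,3)@(3, 7): e=[12,12,24] → #
    (2,3)@(5, 7): e=[44,-12,16] → ·
    (4,3)@(9, 7): e=[108,-60,0] → ·  [on edge]
    (1,4)@(3, 9): e=[20,12,16] → #
    (2,4)@(5, 9): e=[52,-12,8] → ·
    (3,4)@(7, 9): e=[84,-36,0] → ·  [on edge]
    (1,5)@(3, 11): e=[28,12,8] → #
    (2,5)@(5, 11): e=[60,-12,0] → ·  [on edge]
    (1,6)@(3, 13): e=[36,12,0] → ·  [on edge]
    (0,7)@(1, 15): e=[12,36,0] → ·  [on edge]
  covered (5 px):
    · · · · · · · · · ·
    · · · · · · · · · ·
    · # · · · · · · · ·
    · # · · · · · · · ·
    · # · · · · · · · ·
    · # · · · · · · · ·
    # · · · · · · · · ·
    · · · · · · · · · ·
    · · · · · · · · · ·
    · · · · · · · · · ·
    · · · · · · · · · ·

Z-buffer (winner per pixel, '.' = empty):
  . . . . . . . . . .
  . . . . . . . . . .
  . 1 . . . . . . . .
  . 1 . . . . . . . .
  . 1 . . . . . . . .
  . 1 . . . . 0 . . .
  1 . . . . . . . . .
  . . . . . . . . . .
  . . . . . . . 0 . .
  . . . . . . . . . .
  . . . . . . . . 0 .

Final: 1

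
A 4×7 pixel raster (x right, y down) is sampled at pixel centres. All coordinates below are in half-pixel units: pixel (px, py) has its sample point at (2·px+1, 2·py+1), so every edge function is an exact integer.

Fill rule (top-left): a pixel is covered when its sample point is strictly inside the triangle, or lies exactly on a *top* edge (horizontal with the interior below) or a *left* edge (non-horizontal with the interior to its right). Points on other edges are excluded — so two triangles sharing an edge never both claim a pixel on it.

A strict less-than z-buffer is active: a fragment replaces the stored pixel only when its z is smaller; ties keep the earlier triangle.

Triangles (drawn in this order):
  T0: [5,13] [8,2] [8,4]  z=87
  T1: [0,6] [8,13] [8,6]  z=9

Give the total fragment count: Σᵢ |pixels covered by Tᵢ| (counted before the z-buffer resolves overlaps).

T0:
  2·area = 6
  edge (5, 13)→(8, 2): d=(3,-11) top-left  bias=+0
  edge (8, 2)→(8, 4): d=(0,2) right/bottom  bias=-1
  edge (8, 4)→(5, 13): d=(-3,9) right/bottom  bias=-1
    (3,3)@(7, 7): e=[4,2,0] → ·  [on edge]
    (2,6)@(5, 13): e=[0,6,0] → ·  [on edge]
  covered (0 px):
    · · · ·
    · · · ·
    · · · ·
    · · · ·
    · · · ·
    · · · ·
    · · · ·
T1:
  2·area = 56  (B↔C swapped to make it positive)
  edge (0, 6)→(8, 6): d=(8,0) top-left  bias=+0
  edge (8, 6)→(8, 13): d=(0,7) right/bottom  bias=-1
  edge (8, 13)→(0, 6): d=(-8,-7) top-left  bias=+0
    (1,3)@(3, 7): e=[8,35,13] → █
    (2,3)@(5, 7): e=[8,21,27] → █
    (3,3)@(7, 7): e=[8,7,41] → █
    (1,4)@(3, 9): e=[24,35,-3] → ·
    (2,4)@(5, 9): e=[24,21,11] → █
    (2,5)@(5, 11): e=[40,21,-5] → ·
    (3,5)@(7, 11): e=[40,7,9] → █
    (3,6)@(7, 13): e=[56,7,-7] → ·
  covered (6 px):
    · · · ·
    · · · ·
    · · · ·
    · █ █ █
    · · █ █
    · · · █
    · · · ·

Answer: 6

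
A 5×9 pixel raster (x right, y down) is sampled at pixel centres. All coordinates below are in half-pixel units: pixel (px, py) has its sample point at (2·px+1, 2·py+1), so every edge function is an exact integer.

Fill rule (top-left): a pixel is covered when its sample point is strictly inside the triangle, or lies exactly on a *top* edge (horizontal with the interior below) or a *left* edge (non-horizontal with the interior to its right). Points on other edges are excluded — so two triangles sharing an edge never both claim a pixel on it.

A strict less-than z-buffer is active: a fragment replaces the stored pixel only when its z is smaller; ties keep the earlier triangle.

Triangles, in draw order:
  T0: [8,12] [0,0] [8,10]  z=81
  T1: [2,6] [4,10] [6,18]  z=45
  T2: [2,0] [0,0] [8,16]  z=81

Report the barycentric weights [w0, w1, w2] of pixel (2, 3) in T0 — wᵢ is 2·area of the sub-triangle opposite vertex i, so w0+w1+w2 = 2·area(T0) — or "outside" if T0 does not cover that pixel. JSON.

T0:
  2·area = 16
  edge (8, 12)→(0, 0): d=(-8,-12) top-left  bias=+0
  edge (0, 0)→(8, 10): d=(8,10) right/bottom  bias=-1
  edge (8, 10)→(8, 12): d=(0,2) right/bottom  bias=-1
    (2,3)@(5, 7): e=[4,6,6] → X
    (3,3)@(7, 7): e=[28,-14,2] → .
    (2,4)@(5, 9): e=[-12,22,6] → .
    (3,4)@(7, 9): e=[12,2,2] → X
    (4,4)@(9, 9): e=[36,-18,-2] → .
    (3,5)@(7, 11): e=[-4,18,2] → .
  covered (2 px):
    . . . . .
    . . . . .
    . . . . .
    . . X . .
    . . . X .
    . . . . .
    . . . . .
    . . . . .
    . . . . .
T1:
  2·area = 8
  edge (2, 6)→(4, 10): d=(2,4) right/bottom  bias=-1
  edge (4, 10)→(6, 18): d=(2,8) right/bottom  bias=-1
  edge (6, 18)→(2, 6): d=(-4,-12) top-left  bias=+0
    (0,1)@(1, 3): e=[-2,10,0] → .  [on edge]
    (1,4)@(3, 9): e=[2,6,0] → X  [on edge]
    (2,4)@(5, 9): e=[-6,-10,24] → .
    (1,5)@(3, 11): e=[6,10,-8] → .
    (2,7)@(5, 15): e=[6,2,0] → X  [on edge]
    (3,7)@(7, 15): e=[-2,-14,24] → .
    (2,8)@(5, 17): e=[10,6,-8] → .
  covered (2 px):
    . . . . .
    . . . . .
    . . . . .
    . . . . .
    . X . . .
    . . . . .
    . . . . .
    . . X . .
    . . . . .
T2:
  2·area = 32  (B↔C swapped to make it positive)
  edge (2, 0)→(8, 16): d=(6,16) right/bottom  bias=-1
  edge (8, 16)→(0, 0): d=(-8,-16) top-left  bias=+0
  edge (0, 0)→(2, 0): d=(2,0) top-left  bias=+0
    (0,0)@(1, 1): e=[22,8,2] → X
    (1,0)@(3, 1): e=[-10,40,2] → .
    (0,1)@(1, 3): e=[34,-8,6] → .
    (1,1)@(3, 3): e=[2,24,6] → X
    (2,1)@(5, 3): e=[-30,56,6] → .
    (1,2)@(3, 5): e=[14,8,10] → X
    (2,2)@(5, 5): e=[-18,40,10] → .
    (1,3)@(3, 7): e=[26,-8,14] → .
    (2,4)@(5, 9): e=[6,8,18] → X
    (3,4)@(7, 9): e=[-26,40,18] → .
    (2,5)@(5, 11): e=[18,-8,22] → .
  covered (4 px):
    X . . . .
    . X . . .
    . X . . .
    . . . . .
    . . X . .
    . . . . .
    . . . . .
    . . . . .
    . . . . .

Answer: [6,6,4]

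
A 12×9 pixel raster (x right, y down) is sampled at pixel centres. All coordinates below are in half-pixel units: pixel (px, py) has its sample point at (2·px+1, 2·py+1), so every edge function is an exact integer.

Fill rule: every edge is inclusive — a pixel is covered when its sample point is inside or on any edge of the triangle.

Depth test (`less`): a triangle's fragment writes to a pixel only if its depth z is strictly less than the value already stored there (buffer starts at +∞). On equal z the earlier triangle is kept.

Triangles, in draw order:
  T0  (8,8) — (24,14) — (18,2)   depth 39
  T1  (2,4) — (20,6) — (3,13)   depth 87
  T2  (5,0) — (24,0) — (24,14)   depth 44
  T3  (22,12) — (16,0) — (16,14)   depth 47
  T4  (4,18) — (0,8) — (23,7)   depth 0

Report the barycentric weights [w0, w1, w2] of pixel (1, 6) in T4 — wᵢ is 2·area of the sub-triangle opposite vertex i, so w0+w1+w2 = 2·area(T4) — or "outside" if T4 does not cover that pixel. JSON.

T0:
  2·area = 156  (B↔C swapped to make it positive)
  edge (8, 8)→(18, 2): d=(10,-6) inclusive
  edge (18, 2)→(24, 14): d=(6,12) inclusive
  edge (24, 14)→(8, 8): d=(-16,-6) inclusive
    (8,1)@(17, 3): e=[4,18,134] → █
    (9,1)@(19, 3): e=[16,-6,146] → ·
    (6,2)@(13, 5): e=[0,78,78] → █  [on edge]
    (7,2)@(15, 5): e=[12,54,90] → █
    (9,2)@(19, 5): e=[36,6,114] → █
    (10,2)@(21, 5): e=[48,-18,126] → ·
    (5,3)@(11, 7): e=[8,114,34] → █
    (10,3)@(21, 7): e=[68,-6,94] → ·
    (5,4)@(11, 9): e=[28,126,2] → █
    (10,4)@(21, 9): e=[88,6,62] → █
    (11,4)@(23, 9): e=[100,-18,74] → ·
    (1,5)@(3, 11): e=[0,234,-78] → ·  [on edge]
  covered (20 px):
    · · · · · · · · · · · ·
    · · · · · · · · █ · · ·
    · · · · · · █ █ █ █ · ·
    · · · · · █ █ █ █ █ · ·
    · · · · · █ █ █ █ █ █ ·
    · · · · · · · · █ █ █ ·
    · · · · · · · · · · · █
    · · · · · · · · · · · ·
    · · · · · · · · · · · ·
T1:
  2·area = 160
  edge (2, 4)→(20, 6): d=(18,2) inclusive
  edge (20, 6)→(3, 13): d=(-17,7) inclusive
  edge (3, 13)→(2, 4): d=(-1,-9) inclusive
    (1,2)@(3, 5): e=[16,136,8] → █
    (2,2)@(5, 5): e=[12,122,26] → █
    (3,2)@(7, 5): e=[8,108,44] → █
    (4,2)@(9, 5): e=[4,94,62] → █
    (5,2)@(11, 5): e=[0,80,80] → █  [on edge]
    (6,2)@(13, 5): e=[-4,66,98] → ·
    (1,3)@(3, 7): e=[52,102,6] → █
    (6,3)@(13, 7): e=[32,32,96] → █
    (7,3)@(15, 7): e=[28,18,114] → █
    (8,3)@(17, 7): e=[24,4,132] → █
    (9,3)@(19, 7): e=[20,-10,150] → ·
    (1,4)@(3, 9): e=[88,68,4] → █
    (1,6)@(3, 13): e=[160,0,0] → █  [on edge]
  covered (22 px):
    · · · · · · · · · · · ·
    · · · · · · · · · · · ·
    · █ █ █ █ █ · · · · · ·
    · █ █ █ █ █ █ █ █ · · ·
    · █ █ █ █ █ · · · · · ·
    · █ █ █ · · · · · · · ·
    · █ · · · · · · · · · ·
    · · · · · · · · · · · ·
    · · · · · · · · · · · ·
T2:
  2·area = 266
  edge (5, 0)→(24, 0): d=(19,0) inclusive
  edge (24, 0)→(24, 14): d=(0,14) inclusive
  edge (24, 14)→(5, 0): d=(-19,-14) inclusive
    (3,0)@(7, 1): e=[19,238,9] → █
    (4,0)@(9, 1): e=[19,210,37] → █
    (5,0)@(11, 1): e=[19,182,65] → █
    (6,0)@(13, 1): e=[19,154,93] → █
    (7,0)@(15, 1): e=[19,126,121] → █
    (8,0)@(17, 1): e=[19,98,149] → █
    (9,0)@(19, 1): e=[19,70,177] → █
    (10,0)@(21, 1): e=[19,42,205] → █
    (11,0)@(23, 1): e=[19,14,233] → █
    (3,1)@(7, 3): e=[57,238,-29] → ·
    (4,1)@(9, 3): e=[57,210,-1] → ·
    (5,1)@(11, 3): e=[57,182,27] → █
  covered (33 px):
    · · · █ █ █ █ █ █ █ █ █
    · · · · · █ █ █ █ █ █ █
    · · · · · · █ █ █ █ █ █
    · · · · · · · █ █ █ █ █
    · · · · · · · · · █ █ █
    · · · · · · · · · · █ █
    · · · · · · · · · · · █
    · · · · · · · · · · · ·
    · · · · · · · · · · · ·
T3:
  2·area = 84  (B↔C swapped to make it positive)
  edge (22, 12)→(16, 14): d=(-6,2) inclusive
  edge (16, 14)→(16, 0): d=(0,-14) inclusive
  edge (16, 0)→(22, 12): d=(6,12) inclusive
    (8,1)@(17, 3): e=[64,14,6] → █
    (9,1)@(19, 3): e=[60,42,-18] → ·
    (8,2)@(17, 5): e=[52,14,18] → █
    (9,2)@(19, 5): e=[48,42,-6] → ·
    (8,3)@(17, 7): e=[40,14,30] → █
    (9,3)@(19, 7): e=[36,42,6] → █
    (10,3)@(21, 7): e=[32,70,-18] → ·
    (8,4)@(17, 9): e=[28,14,42] → █
    (10,4)@(21, 9): e=[20,70,-6] → ·
    (8,5)@(17, 11): e=[16,14,54] → █
    (10,5)@(21, 11): e=[8,70,6] → █
    (11,5)@(23, 11): e=[4,98,-18] → ·
    (9,6)@(19, 13): e=[0,42,42] → █  [on edge]
    (6,7)@(13, 15): e=[0,-42,126] → ·  [on edge]
    (3,8)@(7, 17): e=[0,-126,210] → ·  [on edge]
  covered (11 px):
    · · · · · · · · · · · ·
    · · · · · · · · █ · · ·
    · · · · · · · · █ · · ·
    · · · · · · · · █ █ · ·
    · · · · · · · · █ █ · ·
    · · · · · · · · █ █ █ ·
    · · · · · · · · █ █ · ·
    · · · · · · · · · · · ·
    · · · · · · · · · · · ·
T4:
  2·area = 234
  edge (4, 18)→(0, 8): d=(-4,-10) inclusive
  edge (0, 8)→(23, 7): d=(23,-1) inclusive
  edge (23, 7)→(4, 18): d=(-19,11) inclusive
    (11,3)@(23, 7): e=[234,0,0] → █  [on edge]
    (0,4)@(1, 9): e=[6,24,204] → █
    (1,4)@(3, 9): e=[26,26,182] → █
    (2,4)@(5, 9): e=[46,28,160] → █
    (3,4)@(7, 9): e=[66,30,138] → █
    (4,4)@(9, 9): e=[86,32,116] → █
    (5,4)@(11, 9): e=[106,34,94] → █
    (6,4)@(13, 9): e=[126,36,72] → █
    (7,4)@(15, 9): e=[146,38,50] → █
    (8,4)@(17, 9): e=[166,40,28] → █
    (9,4)@(19, 9): e=[186,42,6] → █
    (10,4)@(21, 9): e=[206,44,-16] → ·
  covered (28 px):
    · · · · · · · · · · · ·
    · · · · · · · · · · · ·
    · · · · · · · · · · · ·
    · · · · · · · · · · · █
    █ █ █ █ █ █ █ █ █ █ · ·
    · █ █ █ █ █ █ █ · · · ·
    · █ █ █ █ █ · · · · · ·
    · █ █ █ █ · · · · · · ·
    · · █ · · · · · · · · ·

Answer: [118,106,10]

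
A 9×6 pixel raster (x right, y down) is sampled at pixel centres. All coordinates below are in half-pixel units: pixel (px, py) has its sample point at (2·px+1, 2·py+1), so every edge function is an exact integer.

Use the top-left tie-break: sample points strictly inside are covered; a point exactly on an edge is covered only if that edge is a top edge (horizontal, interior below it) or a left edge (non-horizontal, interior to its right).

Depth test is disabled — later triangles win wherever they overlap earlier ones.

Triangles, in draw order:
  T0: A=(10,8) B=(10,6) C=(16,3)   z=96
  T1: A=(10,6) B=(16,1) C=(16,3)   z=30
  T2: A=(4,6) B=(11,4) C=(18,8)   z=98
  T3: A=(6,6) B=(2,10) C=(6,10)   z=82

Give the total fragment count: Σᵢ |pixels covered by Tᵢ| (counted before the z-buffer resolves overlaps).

T0:
  2·area = 12
  edge (10, 8)→(10, 6): d=(0,-2) top-left  bias=+0
  edge (10, 6)→(16, 3): d=(6,-3) top-left  bias=+0
  edge (16, 3)→(10, 8): d=(-6,5) right/bottom  bias=-1
    (6,2)@(13, 5): e=[6,3,3] → X
    (7,2)@(15, 5): e=[10,9,-7] → .
    (5,3)@(11, 7): e=[2,9,1] → X
    (6,3)@(13, 7): e=[6,15,-9] → .
    (5,4)@(11, 9): e=[2,21,-11] → .
  covered (2 px):
    . . . . . . . . .
    . . . . . . . . .
    . . . . . . X . .
    . . . . . X . . .
    . . . . . . . . .
    . . . . . . . . .
T1:
  2·area = 12
  edge (10, 6)→(16, 1): d=(6,-5) top-left  bias=+0
  edge (16, 1)→(16, 3): d=(0,2) right/bottom  bias=-1
  edge (16, 3)→(10, 6): d=(-6,3) right/bottom  bias=-1
    (7,1)@(15, 3): e=[7,2,3] → X
    (8,1)@(17, 3): e=[17,-2,-3] → .
    (7,2)@(15, 5): e=[19,2,-9] → .
  covered (1 px):
    . . . . . . . . .
    . . . . . . . X .
    . . . . . . . . .
    . . . . . . . . .
    . . . . . . . . .
    . . . . . . . . .
T2:
  2·area = 42
  edge (4, 6)→(11, 4): d=(7,-2) top-left  bias=+0
  edge (11, 4)→(18, 8): d=(7,4) right/bottom  bias=-1
  edge (18, 8)→(4, 6): d=(-14,-2) top-left  bias=+0
    (4,2)@(9, 5): e=[3,15,24] → X
    (5,2)@(11, 5): e=[7,7,28] → X
    (6,2)@(13, 5): e=[11,-1,32] → .
    (4,3)@(9, 7): e=[17,29,-4] → .
    (5,3)@(11, 7): e=[21,21,0] → X  [on edge]
    (6,3)@(13, 7): e=[25,13,4] → X
    (7,3)@(15, 7): e=[29,5,8] → X
    (8,3)@(17, 7): e=[33,-3,12] → .
    (5,4)@(11, 9): e=[35,35,-28] → .
    (6,4)@(13, 9): e=[39,27,-24] → .
    (7,4)@(15, 9): e=[43,19,-20] → .
  covered (5 px):
    . . . . . . . . .
    . . . . . . . . .
    . . . . X X . . .
    . . . . . X X X .
    . . . . . . . . .
    . . . . . . . . .
T3:
  2·area = 16  (B↔C swapped to make it positive)
  edge (6, 6)→(6, 10): d=(0,4) right/bottom  bias=-1
  edge (6, 10)→(2, 10): d=(-4,0) right/bottom  bias=-1
  edge (2, 10)→(6, 6): d=(4,-4) top-left  bias=+0
    (5,0)@(11, 1): e=[-20,36,0] → .  [on edge]
    (4,1)@(9, 3): e=[-12,28,0] → .  [on edge]
    (3,2)@(7, 5): e=[-4,20,0] → .  [on edge]
    (2,3)@(5, 7): e=[4,12,0] → X  [on edge]
    (3,3)@(7, 7): e=[-4,12,8] → .
    (1,4)@(3, 9): e=[12,4,0] → X  [on edge]
    (3,4)@(7, 9): e=[-4,4,16] → .
    (0,5)@(1, 11): e=[20,-4,0] → .  [on edge]
    (1,5)@(3, 11): e=[12,-4,8] → .
    (2,5)@(5, 11): e=[4,-4,16] → .
  covered (3 px):
    . . . . . . . . .
    . . . . . . . . .
    . . . . . . . . .
    . . X . . . . . .
    . X X . . . . . .
    . . . . . . . . .

Final: 11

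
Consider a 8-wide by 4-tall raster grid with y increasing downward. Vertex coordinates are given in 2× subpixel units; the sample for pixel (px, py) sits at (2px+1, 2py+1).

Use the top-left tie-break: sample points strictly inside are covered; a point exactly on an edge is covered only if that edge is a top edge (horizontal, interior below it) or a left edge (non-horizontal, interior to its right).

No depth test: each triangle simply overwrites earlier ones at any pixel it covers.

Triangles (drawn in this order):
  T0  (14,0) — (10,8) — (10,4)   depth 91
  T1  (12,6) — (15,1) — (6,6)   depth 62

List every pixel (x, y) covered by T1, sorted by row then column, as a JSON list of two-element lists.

T0:
  2·area = 16
  edge (14, 0)→(10, 8): d=(-4,8) right/bottom  bias=-1
  edge (10, 8)→(10, 4): d=(0,-4) top-left  bias=+0
  edge (10, 4)→(14, 0): d=(4,-4) top-left  bias=+0
    (6,0)@(13, 1): e=[4,12,0] → #  [on edge]
    (7,0)@(15, 1): e=[-12,20,8] → ·
    (5,1)@(11, 3): e=[12,4,0] → #  [on edge]
    (6,1)@(13, 3): e=[-4,12,8] → ·
    (4,2)@(9, 5): e=[20,-4,0] → ·  [on edge]
    (5,2)@(11, 5): e=[4,4,8] → #
    (6,2)@(13, 5): e=[-12,12,16] → ·
    (3,3)@(7, 7): e=[28,-12,0] → ·  [on edge]
    (5,3)@(11, 7): e=[-4,4,16] → ·
  covered (3 px):
    · · · · · · # ·
    · · · · · # · ·
    · · · · · # · ·
    · · · · · · · ·
T1:
  2·area = 30  (B↔C swapped to make it positive)
  edge (12, 6)→(6, 6): d=(-6,0) right/bottom  bias=-1
  edge (6, 6)→(15, 1): d=(9,-5) top-left  bias=+0
  edge (15, 1)→(12, 6): d=(-3,5) right/bottom  bias=-1
    (7,0)@(15, 1): e=[30,0,0] → ·  [on edge]
    (6,1)@(13, 3): e=[18,8,4] → #
    (7,1)@(15, 3): e=[18,18,-6] → ·
    (4,2)@(9, 5): e=[6,6,18] → #
    (5,2)@(11, 5): e=[6,16,8] → #
    (6,2)@(13, 5): e=[6,26,-2] → ·
    (4,3)@(9, 7): e=[-6,24,12] → ·
    (5,3)@(11, 7): e=[-6,34,2] → ·
  covered (3 px):
    · · · · · · · ·
    · · · · · · # ·
    · · · · # # · ·
    · · · · · · · ·

Result: [[6,1],[4,2],[5,2]]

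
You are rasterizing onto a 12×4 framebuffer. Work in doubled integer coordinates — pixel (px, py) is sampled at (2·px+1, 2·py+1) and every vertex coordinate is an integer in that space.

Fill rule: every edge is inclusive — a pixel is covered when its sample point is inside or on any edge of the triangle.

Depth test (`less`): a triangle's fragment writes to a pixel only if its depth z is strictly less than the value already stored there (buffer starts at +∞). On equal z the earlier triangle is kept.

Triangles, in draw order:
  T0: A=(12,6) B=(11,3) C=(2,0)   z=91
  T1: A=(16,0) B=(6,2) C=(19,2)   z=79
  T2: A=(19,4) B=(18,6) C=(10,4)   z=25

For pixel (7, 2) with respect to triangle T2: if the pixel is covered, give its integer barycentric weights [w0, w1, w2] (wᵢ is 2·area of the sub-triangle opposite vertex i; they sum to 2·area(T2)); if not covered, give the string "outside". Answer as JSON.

T0:
  2·area = 24  (B↔C swapped to make it positive)
  edge (12, 6)→(2, 0): d=(-10,-6) inclusive
  edge (2, 0)→(11, 3): d=(9,3) inclusive
  edge (11, 3)→(12, 6): d=(1,3) inclusive
    (2,0)@(5, 1): e=[8,0,16] → █  [on edge]
    (3,0)@(7, 1): e=[20,-6,10] → ·
    (2,1)@(5, 3): e=[-12,18,18] → ·
    (3,1)@(7, 3): e=[0,12,12] → █  [on edge]
    (4,1)@(9, 3): e=[12,6,6] → █
    (5,1)@(11, 3): e=[24,0,0] → █  [on edge]
    (6,1)@(13, 3): e=[36,-6,-6] → ·
    (3,2)@(7, 5): e=[-20,30,14] → ·
    (4,2)@(9, 5): e=[-8,24,8] → ·
    (5,2)@(11, 5): e=[4,18,2] → █
    (6,2)@(13, 5): e=[16,12,-4] → ·
    (8,2)@(17, 5): e=[40,0,-16] → ·  [on edge]
    (11,3)@(23, 7): e=[56,0,-32] → ·  [on edge]
  covered (5 px):
    · · █ · · · · · · · · ·
    · · · █ █ █ · · · · · ·
    · · · · · █ · · · · · ·
    · · · · · · · · · · · ·
T1:
  2·area = 26  (B↔C swapped to make it positive)
  edge (16, 0)→(19, 2): d=(3,2) inclusive
  edge (19, 2)→(6, 2): d=(-13,0) inclusive
  edge (6, 2)→(16, 0): d=(10,-2) inclusive
    (5,0)@(11, 1): e=[13,13,0] → █  [on edge]
    (6,0)@(13, 1): e=[9,13,4] → █
    (7,0)@(15, 1): e=[5,13,8] → █
    (8,0)@(17, 1): e=[1,13,12] → █
    (9,0)@(19, 1): e=[-3,13,16] → ·
    (0,1)@(1, 3): e=[39,-13,0] → ·  [on edge]
    (5,1)@(11, 3): e=[19,-13,20] → ·
    (6,1)@(13, 3): e=[15,-13,24] → ·
    (7,1)@(15, 3): e=[11,-13,28] → ·
    (8,1)@(17, 3): e=[7,-13,32] → ·
  covered (4 px):
    · · · · · █ █ █ █ · · ·
    · · · · · · · · · · · ·
    · · · · · · · · · · · ·
    · · · · · · · · · · · ·
T2:
  2·area = 18
  edge (19, 4)→(18, 6): d=(-1,2) inclusive
  edge (18, 6)→(10, 4): d=(-8,-2) inclusive
  edge (10, 4)→(19, 4): d=(9,0) inclusive
    (7,2)@(15, 5): e=[7,2,9] → █
    (8,2)@(17, 5): e=[3,6,9] → █
    (9,2)@(19, 5): e=[-1,10,9] → ·
    (7,3)@(15, 7): e=[5,-14,27] → ·
    (8,3)@(17, 7): e=[1,-10,27] → ·
  covered (2 px):
    · · · · · · · · · · · ·
    · · · · · · · · · · · ·
    · · · · · · · █ █ · · ·
    · · · · · · · · · · · ·

Answer: [2,9,7]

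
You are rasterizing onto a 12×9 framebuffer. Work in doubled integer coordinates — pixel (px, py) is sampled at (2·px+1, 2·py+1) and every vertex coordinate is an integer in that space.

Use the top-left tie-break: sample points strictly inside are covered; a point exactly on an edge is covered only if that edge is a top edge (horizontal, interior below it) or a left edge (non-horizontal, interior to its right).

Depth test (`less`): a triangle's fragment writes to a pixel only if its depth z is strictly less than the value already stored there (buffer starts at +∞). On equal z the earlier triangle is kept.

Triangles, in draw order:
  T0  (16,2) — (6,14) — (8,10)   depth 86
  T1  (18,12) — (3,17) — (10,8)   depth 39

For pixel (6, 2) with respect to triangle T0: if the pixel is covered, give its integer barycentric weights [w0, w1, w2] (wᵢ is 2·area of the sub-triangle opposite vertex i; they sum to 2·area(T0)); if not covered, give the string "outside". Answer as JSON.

T0:
  2·area = 16
  edge (16, 2)→(6, 14): d=(-10,12) right/bottom  bias=-1
  edge (6, 14)→(8, 10): d=(2,-4) top-left  bias=+0
  edge (8, 10)→(16, 2): d=(8,-8) top-left  bias=+0
    (8,0)@(17, 1): e=[-2,18,0] → .  [on edge]
    (7,1)@(15, 3): e=[2,14,0] → X  [on edge]
    (8,1)@(17, 3): e=[-22,22,16] → .
    (6,2)@(13, 5): e=[6,10,0] → X  [on edge]
    (7,2)@(15, 5): e=[-18,18,16] → .
    (5,3)@(11, 7): e=[10,6,0] → X  [on edge]
    (6,3)@(13, 7): e=[-14,14,16] → .
    (4,4)@(9, 9): e=[14,2,0] → X  [on edge]
    (5,4)@(11, 9): e=[-10,10,16] → .
    (3,5)@(7, 11): e=[18,-2,0] → .  [on edge]
    (4,5)@(9, 11): e=[-6,6,16] → .
    (2,6)@(5, 13): e=[22,-6,0] → .  [on edge]
    (1,7)@(3, 15): e=[26,-10,0] → .  [on edge]
    (0,8)@(1, 17): e=[30,-14,0] → .  [on edge]
  covered (4 px):
    . . . . . . . . . . . .
    . . . . . . . X . . . .
    . . . . . . X . . . . .
    . . . . . X . . . . . .
    . . . . X . . . . . . .
    . . . . . . . . . . . .
    . . . . . . . . . . . .
    . . . . . . . . . . . .
    . . . . . . . . . . . .
T1:
  2·area = 100
  edge (18, 12)→(3, 17): d=(-15,5) right/bottom  bias=-1
  edge (3, 17)→(10, 8): d=(7,-9) top-left  bias=+0
  edge (10, 8)→(18, 12): d=(8,4) right/bottom  bias=-1
    (5,4)@(11, 9): e=[80,16,4] → X
    (6,4)@(13, 9): e=[70,34,-4] → .
    (4,5)@(9, 11): e=[60,12,28] → X
    (6,5)@(13, 11): e=[40,48,12] → X
    (7,5)@(15, 11): e=[30,66,4] → X
    (8,5)@(17, 11): e=[20,84,-4] → .
    (10,5)@(21, 11): e=[0,120,-20] → .  [on edge]
    (3,6)@(7, 13): e=[40,8,52] → X
    (7,6)@(15, 13): e=[0,80,20] → .  [on edge]
    (2,7)@(5, 15): e=[20,4,76] → X
    (4,7)@(9, 15): e=[0,40,60] → .  [on edge]
    (5,7)@(11, 15): e=[-10,58,52] → .
    (1,8)@(3, 17): e=[0,0,100] → .  [on edge]
  covered (11 px):
    . . . . . . . . . . . .
    . . . . . . . . . . . .
    . . . . . . . . . . . .
    . . . . . . . . . . . .
    . . . . . X . . . . . .
    . . . . X X X X . . . .
    . . . X X X X . . . . .
    . . X X . . . . . . . .
    . . . . . . . . . . . .

Result: [10,0,6]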